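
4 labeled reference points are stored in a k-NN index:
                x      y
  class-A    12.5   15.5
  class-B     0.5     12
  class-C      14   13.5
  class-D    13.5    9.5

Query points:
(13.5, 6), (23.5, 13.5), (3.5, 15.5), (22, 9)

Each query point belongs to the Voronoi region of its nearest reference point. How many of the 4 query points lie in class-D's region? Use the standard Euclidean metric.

(13.5, 6) — d² to each: class-A:91.25, class-B:205, class-C:56.5, class-D:12.25 → nearest is class-D
(23.5, 13.5) — d² to each: class-A:125, class-B:531.25, class-C:90.25, class-D:116 → nearest is class-C
(3.5, 15.5) — d² to each: class-A:81, class-B:21.25, class-C:114.25, class-D:136 → nearest is class-B
(22, 9) — d² to each: class-A:132.5, class-B:471.25, class-C:84.25, class-D:72.5 → nearest is class-D
2 of the 4 points have class-D as nearest.

2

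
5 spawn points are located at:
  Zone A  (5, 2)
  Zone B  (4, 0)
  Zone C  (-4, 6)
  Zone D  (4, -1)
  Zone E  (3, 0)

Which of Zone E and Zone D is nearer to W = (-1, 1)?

Zone E

Compare squared distances:
d²(W, Zone E) = (-1−3)² + (1−0)² = 16 + 1 = 17
d²(W, Zone D) = (-1−4)² + (1−(-1))² = 25 + 4 = 29
17 < 29, so Zone E is closer.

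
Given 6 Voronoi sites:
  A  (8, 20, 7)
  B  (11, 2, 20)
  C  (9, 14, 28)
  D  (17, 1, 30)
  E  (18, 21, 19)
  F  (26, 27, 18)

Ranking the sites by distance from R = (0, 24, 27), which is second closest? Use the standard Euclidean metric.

E

Since √ is increasing, it suffices to compare squared distances:
|RA|² = (0−8)² + (24−20)² + (27−7)² = 64 + 16 + 400 = 480
|RB|² = (0−11)² + (24−2)² + (27−20)² = 121 + 484 + 49 = 654
|RC|² = (0−9)² + (24−14)² + (27−28)² = 81 + 100 + 1 = 182
|RD|² = (0−17)² + (24−1)² + (27−30)² = 289 + 529 + 9 = 827
|RE|² = (0−18)² + (24−21)² + (27−19)² = 324 + 9 + 64 = 397
|RF|² = (0−26)² + (24−27)² + (27−18)² = 676 + 9 + 81 = 766
Sorted ascending: C, E, A, … — the second-nearest is E.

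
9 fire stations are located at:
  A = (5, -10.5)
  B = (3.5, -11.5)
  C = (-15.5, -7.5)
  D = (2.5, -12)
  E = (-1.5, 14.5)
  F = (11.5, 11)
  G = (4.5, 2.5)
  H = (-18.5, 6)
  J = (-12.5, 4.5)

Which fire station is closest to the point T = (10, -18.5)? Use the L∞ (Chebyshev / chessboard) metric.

d(T,A) = max(5, 8) = 8
d(T,B) = max(6.5, 7) = 7
d(T,C) = max(25.5, 11) = 25.5
d(T,D) = max(7.5, 6.5) = 7.5
d(T,E) = max(11.5, 33) = 33
d(T,F) = max(1.5, 29.5) = 29.5
d(T,G) = max(5.5, 21) = 21
d(T,H) = max(28.5, 24.5) = 28.5
d(T,J) = max(22.5, 23) = 23
B is nearest.

B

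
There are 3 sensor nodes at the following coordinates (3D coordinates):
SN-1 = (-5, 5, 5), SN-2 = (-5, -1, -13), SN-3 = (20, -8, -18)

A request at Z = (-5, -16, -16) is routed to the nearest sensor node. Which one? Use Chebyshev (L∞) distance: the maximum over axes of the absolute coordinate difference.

d(Z, SN-1) = max(0, 21, 21) = 21
d(Z, SN-2) = max(0, 15, 3) = 15
d(Z, SN-3) = max(25, 8, 2) = 25
SN-2 is nearest.

SN-2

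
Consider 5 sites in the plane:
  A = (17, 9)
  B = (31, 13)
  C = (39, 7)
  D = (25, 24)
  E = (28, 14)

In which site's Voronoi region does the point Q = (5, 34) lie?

Since √ is increasing, it suffices to compare squared distances:
|QA|² = 144 + 625 = 769
|QB|² = 676 + 441 = 1117
|QC|² = 1156 + 729 = 1885
|QD|² = 400 + 100 = 500
|QE|² = 529 + 400 = 929
Minimum is at D.

D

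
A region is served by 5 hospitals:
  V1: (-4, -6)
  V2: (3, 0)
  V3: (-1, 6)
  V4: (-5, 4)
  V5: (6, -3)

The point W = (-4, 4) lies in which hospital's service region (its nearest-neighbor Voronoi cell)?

Squared Euclidean distances:
|WV1|² = (-4−(-4))² + (4−(-6))² = 0 + 100 = 100
|WV2|² = (-4−3)² + (4−0)² = 49 + 16 = 65
|WV3|² = (-4−(-1))² + (4−6)² = 9 + 4 = 13
|WV4|² = (-4−(-5))² + (4−4)² = 1 + 0 = 1
|WV5|² = (-4−6)² + (4−(-3))² = 100 + 49 = 149
The smallest is to V4, so W lies in the Voronoi region of V4.

V4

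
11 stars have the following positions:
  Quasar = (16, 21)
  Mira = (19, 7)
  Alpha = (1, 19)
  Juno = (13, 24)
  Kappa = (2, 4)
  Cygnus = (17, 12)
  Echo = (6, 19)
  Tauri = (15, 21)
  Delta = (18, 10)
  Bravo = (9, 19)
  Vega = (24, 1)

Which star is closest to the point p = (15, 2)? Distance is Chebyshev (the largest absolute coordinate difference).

d(p, Quasar) = max(1, 19) = 19
d(p, Mira) = max(4, 5) = 5
d(p, Alpha) = max(14, 17) = 17
d(p, Juno) = max(2, 22) = 22
d(p, Kappa) = max(13, 2) = 13
d(p, Cygnus) = max(2, 10) = 10
d(p, Echo) = max(9, 17) = 17
d(p, Tauri) = max(0, 19) = 19
d(p, Delta) = max(3, 8) = 8
d(p, Bravo) = max(6, 17) = 17
d(p, Vega) = max(9, 1) = 9
Minimum is at Mira.

Mira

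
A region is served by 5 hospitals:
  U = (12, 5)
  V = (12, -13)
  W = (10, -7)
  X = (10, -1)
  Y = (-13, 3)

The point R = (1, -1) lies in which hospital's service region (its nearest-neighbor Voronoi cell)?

X

Squared Euclidean distances:
|RU|² = (1−12)² + (-1−5)² = 121 + 36 = 157
|RV|² = (1−12)² + (-1−(-13))² = 121 + 144 = 265
|RW|² = (1−10)² + (-1−(-7))² = 81 + 36 = 117
|RX|² = (1−10)² + (-1−(-1))² = 81 + 0 = 81
|RY|² = (1−(-13))² + (-1−3)² = 196 + 16 = 212
X is nearest.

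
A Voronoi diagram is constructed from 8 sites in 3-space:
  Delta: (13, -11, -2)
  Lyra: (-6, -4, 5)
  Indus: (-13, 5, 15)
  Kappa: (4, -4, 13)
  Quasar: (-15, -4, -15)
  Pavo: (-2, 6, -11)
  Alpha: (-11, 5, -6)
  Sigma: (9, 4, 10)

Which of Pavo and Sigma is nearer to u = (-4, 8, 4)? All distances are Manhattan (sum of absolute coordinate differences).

Pavo

d(u, Pavo) = |-4−(-2)| + |8−6| + |4−(-11)| = 2 + 2 + 15 = 19
d(u, Sigma) = |-4−9| + |8−4| + |4−10| = 13 + 4 + 6 = 23
19 < 23, so Pavo is closer.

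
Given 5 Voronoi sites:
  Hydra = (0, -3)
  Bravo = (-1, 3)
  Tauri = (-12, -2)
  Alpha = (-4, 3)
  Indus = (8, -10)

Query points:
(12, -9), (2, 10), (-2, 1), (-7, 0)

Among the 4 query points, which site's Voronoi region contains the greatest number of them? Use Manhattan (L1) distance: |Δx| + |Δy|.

Bravo

(12, -9) — d to each: Hydra:18, Bravo:25, Tauri:31, Alpha:28, Indus:5 → nearest is Indus
(2, 10) — d to each: Hydra:15, Bravo:10, Tauri:26, Alpha:13, Indus:26 → nearest is Bravo
(-2, 1) — d to each: Hydra:6, Bravo:3, Tauri:13, Alpha:4, Indus:21 → nearest is Bravo
(-7, 0) — d to each: Hydra:10, Bravo:9, Tauri:7, Alpha:6, Indus:25 → nearest is Alpha
Tally — Bravo:2, Alpha:1, Indus:1. Bravo captures the most (2).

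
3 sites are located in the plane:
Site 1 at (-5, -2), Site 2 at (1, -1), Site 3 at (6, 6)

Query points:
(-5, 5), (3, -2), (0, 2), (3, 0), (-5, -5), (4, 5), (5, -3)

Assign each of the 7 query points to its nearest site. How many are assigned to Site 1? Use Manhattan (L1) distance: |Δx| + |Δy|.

(-5, 5) — d to each: Site 1:7, Site 2:12, Site 3:12 → nearest is Site 1
(3, -2) — d to each: Site 1:8, Site 2:3, Site 3:11 → nearest is Site 2
(0, 2) — d to each: Site 1:9, Site 2:4, Site 3:10 → nearest is Site 2
(3, 0) — d to each: Site 1:10, Site 2:3, Site 3:9 → nearest is Site 2
(-5, -5) — d to each: Site 1:3, Site 2:10, Site 3:22 → nearest is Site 1
(4, 5) — d to each: Site 1:16, Site 2:9, Site 3:3 → nearest is Site 3
(5, -3) — d to each: Site 1:11, Site 2:6, Site 3:10 → nearest is Site 2
2 of the 7 points have Site 1 as nearest.

2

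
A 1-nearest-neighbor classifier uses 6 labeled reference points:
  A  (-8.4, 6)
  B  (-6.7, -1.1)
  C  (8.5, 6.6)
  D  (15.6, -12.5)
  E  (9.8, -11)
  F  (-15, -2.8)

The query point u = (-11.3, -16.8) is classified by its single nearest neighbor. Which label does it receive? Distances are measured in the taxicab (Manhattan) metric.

d(u,A) = |-11.3−(-8.4)| + |-16.8−6| = 2.9 + 22.8 = 25.7
d(u,B) = |-11.3−(-6.7)| + |-16.8−(-1.1)| = 4.6 + 15.7 = 20.3
d(u,C) = |-11.3−8.5| + |-16.8−6.6| = 19.8 + 23.4 = 43.2
d(u,D) = |-11.3−15.6| + |-16.8−(-12.5)| = 26.9 + 4.3 = 31.2
d(u,E) = |-11.3−9.8| + |-16.8−(-11)| = 21.1 + 5.8 = 26.9
d(u,F) = |-11.3−(-15)| + |-16.8−(-2.8)| = 3.7 + 14 = 17.7
The smallest is to F, so u lies in the Voronoi region of F.

F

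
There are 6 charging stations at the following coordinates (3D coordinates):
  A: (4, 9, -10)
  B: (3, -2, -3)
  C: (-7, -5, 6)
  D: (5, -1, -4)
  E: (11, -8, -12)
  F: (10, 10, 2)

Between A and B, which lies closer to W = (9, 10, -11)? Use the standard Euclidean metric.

A

Compare squared distances:
|WA|² = (9−4)² + (10−9)² + (-11−(-10))² = 25 + 1 + 1 = 27
|WB|² = (9−3)² + (10−(-2))² + (-11−(-3))² = 36 + 144 + 64 = 244
27 < 244, so A is closer.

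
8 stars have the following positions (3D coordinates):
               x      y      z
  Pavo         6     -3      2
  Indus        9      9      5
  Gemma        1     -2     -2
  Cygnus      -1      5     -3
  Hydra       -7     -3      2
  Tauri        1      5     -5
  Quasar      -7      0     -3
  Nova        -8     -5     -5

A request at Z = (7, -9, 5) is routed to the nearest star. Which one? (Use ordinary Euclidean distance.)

Pavo

Since √ is increasing, it suffices to compare squared distances:
d²(Z, Pavo) = (7−6)² + (-9−(-3))² + (5−2)² = 1 + 36 + 9 = 46
d²(Z, Indus) = (7−9)² + (-9−9)² + (5−5)² = 4 + 324 + 0 = 328
d²(Z, Gemma) = (7−1)² + (-9−(-2))² + (5−(-2))² = 36 + 49 + 49 = 134
d²(Z, Cygnus) = (7−(-1))² + (-9−5)² + (5−(-3))² = 64 + 196 + 64 = 324
d²(Z, Hydra) = (7−(-7))² + (-9−(-3))² + (5−2)² = 196 + 36 + 9 = 241
d²(Z, Tauri) = (7−1)² + (-9−5)² + (5−(-5))² = 36 + 196 + 100 = 332
d²(Z, Quasar) = (7−(-7))² + (-9−0)² + (5−(-3))² = 196 + 81 + 64 = 341
d²(Z, Nova) = (7−(-8))² + (-9−(-5))² + (5−(-5))² = 225 + 16 + 100 = 341
The smallest is to Pavo, so Z lies in the Voronoi region of Pavo.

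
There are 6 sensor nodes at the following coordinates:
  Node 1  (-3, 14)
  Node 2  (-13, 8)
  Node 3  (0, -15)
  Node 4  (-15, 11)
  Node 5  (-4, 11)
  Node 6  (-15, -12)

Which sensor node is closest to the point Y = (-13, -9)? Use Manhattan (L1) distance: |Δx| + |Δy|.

Node 6

d(Y, Node 1) = |-13−(-3)| + |-9−14| = 10 + 23 = 33
d(Y, Node 2) = |-13−(-13)| + |-9−8| = 0 + 17 = 17
d(Y, Node 3) = |-13−0| + |-9−(-15)| = 13 + 6 = 19
d(Y, Node 4) = |-13−(-15)| + |-9−11| = 2 + 20 = 22
d(Y, Node 5) = |-13−(-4)| + |-9−11| = 9 + 20 = 29
d(Y, Node 6) = |-13−(-15)| + |-9−(-12)| = 2 + 3 = 5
The smallest is to Node 6, so Y lies in the Voronoi region of Node 6.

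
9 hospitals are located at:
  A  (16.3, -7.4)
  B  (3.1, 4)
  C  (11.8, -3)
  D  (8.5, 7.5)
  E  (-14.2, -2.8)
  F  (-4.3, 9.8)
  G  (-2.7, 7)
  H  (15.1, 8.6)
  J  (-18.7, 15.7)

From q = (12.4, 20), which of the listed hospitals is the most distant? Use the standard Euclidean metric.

Squared Euclidean distances:
|qA|² = 15.21 + 750.76 = 765.97
|qB|² = 86.49 + 256 = 342.49
|qC|² = 0.36 + 529 = 529.36
|qD|² = 15.21 + 156.25 = 171.46
|qE|² = 707.56 + 519.84 = 1227.4
|qF|² = 278.89 + 104.04 = 382.93
|qG|² = 228.01 + 169 = 397.01
|qH|² = 7.29 + 129.96 = 137.25
|qJ|² = 967.21 + 18.49 = 985.7
The largest is to E.

E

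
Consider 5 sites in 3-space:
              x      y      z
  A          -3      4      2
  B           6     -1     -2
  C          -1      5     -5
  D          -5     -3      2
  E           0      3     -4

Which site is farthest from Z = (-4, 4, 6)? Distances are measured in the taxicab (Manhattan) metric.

B

d(Z,A) = 1 + 0 + 4 = 5
d(Z,B) = 10 + 5 + 8 = 23
d(Z,C) = 3 + 1 + 11 = 15
d(Z,D) = 1 + 7 + 4 = 12
d(Z,E) = 4 + 1 + 10 = 15
The largest is to B.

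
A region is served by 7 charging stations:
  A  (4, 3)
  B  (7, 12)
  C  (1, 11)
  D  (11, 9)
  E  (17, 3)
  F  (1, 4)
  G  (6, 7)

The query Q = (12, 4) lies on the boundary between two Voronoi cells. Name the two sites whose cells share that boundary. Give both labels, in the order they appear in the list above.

Squared distances from Q to each site:
|QA|² = (12−4)² + (4−3)² = 64 + 1 = 65
|QB|² = (12−7)² + (4−12)² = 25 + 64 = 89
|QC|² = (12−1)² + (4−11)² = 121 + 49 = 170
|QD|² = (12−11)² + (4−9)² = 1 + 25 = 26
|QE|² = (12−17)² + (4−3)² = 25 + 1 = 26
|QF|² = (12−1)² + (4−4)² = 121 + 0 = 121
|QG|² = (12−6)² + (4−7)² = 36 + 9 = 45
Q is equidistant from D and E (both at squared distance 26), and every other site is strictly farther — so Q lies on the D–E Voronoi edge.

D and E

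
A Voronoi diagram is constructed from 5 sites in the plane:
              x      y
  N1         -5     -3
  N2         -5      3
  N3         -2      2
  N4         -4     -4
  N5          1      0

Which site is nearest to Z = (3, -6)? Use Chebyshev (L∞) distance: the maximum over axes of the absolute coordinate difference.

N5

d(Z,N1) = max(8, 3) = 8
d(Z,N2) = max(8, 9) = 9
d(Z,N3) = max(5, 8) = 8
d(Z,N4) = max(7, 2) = 7
d(Z,N5) = max(2, 6) = 6
N5 is nearest.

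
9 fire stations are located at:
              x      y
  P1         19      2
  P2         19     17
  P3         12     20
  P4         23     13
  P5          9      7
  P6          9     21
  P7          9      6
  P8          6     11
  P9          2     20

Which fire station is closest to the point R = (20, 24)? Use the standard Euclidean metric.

Squared Euclidean distances:
|RP1|² = 1 + 484 = 485
|RP2|² = 1 + 49 = 50
|RP3|² = 64 + 16 = 80
|RP4|² = 9 + 121 = 130
|RP5|² = 121 + 289 = 410
|RP6|² = 121 + 9 = 130
|RP7|² = 121 + 324 = 445
|RP8|² = 196 + 169 = 365
|RP9|² = 324 + 16 = 340
The smallest is to P2, so R lies in the Voronoi region of P2.

P2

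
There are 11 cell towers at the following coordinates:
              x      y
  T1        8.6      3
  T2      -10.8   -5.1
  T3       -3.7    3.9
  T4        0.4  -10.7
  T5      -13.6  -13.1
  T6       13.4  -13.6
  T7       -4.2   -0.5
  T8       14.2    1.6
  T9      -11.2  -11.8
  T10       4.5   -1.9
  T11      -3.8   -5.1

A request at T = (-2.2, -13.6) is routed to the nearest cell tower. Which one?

T4

Since √ is increasing, it suffices to compare squared distances:
|TT1|² = 116.64 + 275.56 = 392.2
|TT2|² = 73.96 + 72.25 = 146.21
|TT3|² = 2.25 + 306.25 = 308.5
|TT4|² = 6.76 + 8.41 = 15.17
|TT5|² = 129.96 + 0.25 = 130.21
|TT6|² = 243.36 + 0 = 243.36
|TT7|² = 4 + 171.61 = 175.61
|TT8|² = 268.96 + 231.04 = 500
|TT9|² = 81 + 3.24 = 84.24
d²(T, T10) = 44.89 + 136.89 = 181.78
d²(T, T11) = 2.56 + 72.25 = 74.81
The smallest is to T4, so T lies in the Voronoi region of T4.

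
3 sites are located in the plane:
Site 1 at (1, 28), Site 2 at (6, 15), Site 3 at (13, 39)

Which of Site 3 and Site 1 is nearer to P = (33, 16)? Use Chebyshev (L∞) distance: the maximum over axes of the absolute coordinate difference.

Site 3

d(P, Site 3) = max(20, 23) = 23
d(P, Site 1) = max(32, 12) = 32
23 < 32, so Site 3 is closer.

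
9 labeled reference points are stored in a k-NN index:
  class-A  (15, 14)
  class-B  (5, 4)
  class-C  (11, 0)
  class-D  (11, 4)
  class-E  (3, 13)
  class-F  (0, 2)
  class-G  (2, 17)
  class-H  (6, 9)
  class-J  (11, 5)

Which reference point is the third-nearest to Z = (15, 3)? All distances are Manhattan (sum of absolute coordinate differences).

class-C

d(Z, class-A) = |15−15| + |3−14| = 0 + 11 = 11
d(Z, class-B) = |15−5| + |3−4| = 10 + 1 = 11
d(Z, class-C) = |15−11| + |3−0| = 4 + 3 = 7
d(Z, class-D) = |15−11| + |3−4| = 4 + 1 = 5
d(Z, class-E) = |15−3| + |3−13| = 12 + 10 = 22
d(Z, class-F) = |15−0| + |3−2| = 15 + 1 = 16
d(Z, class-G) = |15−2| + |3−17| = 13 + 14 = 27
d(Z, class-H) = |15−6| + |3−9| = 9 + 6 = 15
d(Z, class-J) = |15−11| + |3−5| = 4 + 2 = 6
Sorted ascending: class-D, class-J, class-C, class-A, … — the third-nearest is class-C.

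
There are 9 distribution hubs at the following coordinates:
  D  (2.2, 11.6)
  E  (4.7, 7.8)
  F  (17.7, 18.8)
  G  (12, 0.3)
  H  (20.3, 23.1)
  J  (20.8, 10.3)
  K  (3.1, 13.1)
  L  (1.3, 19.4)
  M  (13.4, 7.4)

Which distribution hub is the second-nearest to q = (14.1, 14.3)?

Squared Euclidean distances:
|qD|² = (14.1−2.2)² + (14.3−11.6)² = 141.61 + 7.29 = 148.9
|qE|² = (14.1−4.7)² + (14.3−7.8)² = 88.36 + 42.25 = 130.61
|qF|² = (14.1−17.7)² + (14.3−18.8)² = 12.96 + 20.25 = 33.21
|qG|² = (14.1−12)² + (14.3−0.3)² = 4.41 + 196 = 200.41
|qH|² = (14.1−20.3)² + (14.3−23.1)² = 38.44 + 77.44 = 115.88
|qJ|² = (14.1−20.8)² + (14.3−10.3)² = 44.89 + 16 = 60.89
|qK|² = (14.1−3.1)² + (14.3−13.1)² = 121 + 1.44 = 122.44
|qL|² = (14.1−1.3)² + (14.3−19.4)² = 163.84 + 26.01 = 189.85
|qM|² = (14.1−13.4)² + (14.3−7.4)² = 0.49 + 47.61 = 48.1
Sorted ascending: F, M, J, … — the second-nearest is M.

M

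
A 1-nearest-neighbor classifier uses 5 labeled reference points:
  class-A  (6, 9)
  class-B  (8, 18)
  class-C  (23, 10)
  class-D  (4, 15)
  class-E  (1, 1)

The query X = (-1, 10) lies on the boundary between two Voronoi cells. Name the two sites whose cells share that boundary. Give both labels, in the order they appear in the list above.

Squared distances from X to each site:
d²(X, class-A) = (-1−6)² + (10−9)² = 49 + 1 = 50
d²(X, class-B) = (-1−8)² + (10−18)² = 81 + 64 = 145
d²(X, class-C) = (-1−23)² + (10−10)² = 576 + 0 = 576
d²(X, class-D) = (-1−4)² + (10−15)² = 25 + 25 = 50
d²(X, class-E) = (-1−1)² + (10−1)² = 4 + 81 = 85
X is equidistant from class-A and class-D (both at squared distance 50), and every other site is strictly farther — so X lies on the class-A–class-D Voronoi edge.

class-A and class-D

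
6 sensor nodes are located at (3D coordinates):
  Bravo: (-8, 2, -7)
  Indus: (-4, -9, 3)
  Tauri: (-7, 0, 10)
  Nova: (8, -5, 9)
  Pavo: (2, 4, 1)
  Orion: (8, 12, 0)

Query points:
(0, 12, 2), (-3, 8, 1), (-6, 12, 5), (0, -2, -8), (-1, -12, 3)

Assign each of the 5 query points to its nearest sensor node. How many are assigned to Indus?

1

(0, 12, 2) — d² to each: Bravo:245, Indus:458, Tauri:257, Nova:402, Pavo:69, Orion:68 → nearest is Orion
(-3, 8, 1) — d² to each: Bravo:125, Indus:294, Tauri:161, Nova:354, Pavo:41, Orion:138 → nearest is Pavo
(-6, 12, 5) — d² to each: Bravo:248, Indus:449, Tauri:170, Nova:501, Pavo:144, Orion:221 → nearest is Pavo
(0, -2, -8) — d² to each: Bravo:81, Indus:186, Tauri:377, Nova:362, Pavo:121, Orion:324 → nearest is Bravo
(-1, -12, 3) — d² to each: Bravo:345, Indus:18, Tauri:229, Nova:166, Pavo:269, Orion:666 → nearest is Indus
1 of the 5 points has Indus as nearest.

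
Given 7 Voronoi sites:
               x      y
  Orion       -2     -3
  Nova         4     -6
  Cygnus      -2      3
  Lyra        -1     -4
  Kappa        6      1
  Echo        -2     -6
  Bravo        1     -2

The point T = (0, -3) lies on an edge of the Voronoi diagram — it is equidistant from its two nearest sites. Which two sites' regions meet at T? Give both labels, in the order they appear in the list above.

Lyra and Bravo

Squared distances from T to each site:
d²(T, Orion) = 4 + 0 = 4
d²(T, Nova) = 16 + 9 = 25
d²(T, Cygnus) = 4 + 36 = 40
d²(T, Lyra) = 1 + 1 = 2
d²(T, Kappa) = 36 + 16 = 52
d²(T, Echo) = 4 + 9 = 13
d²(T, Bravo) = 1 + 1 = 2
T is equidistant from Lyra and Bravo (both at squared distance 2), and every other site is strictly farther — so T lies on the Lyra–Bravo Voronoi edge.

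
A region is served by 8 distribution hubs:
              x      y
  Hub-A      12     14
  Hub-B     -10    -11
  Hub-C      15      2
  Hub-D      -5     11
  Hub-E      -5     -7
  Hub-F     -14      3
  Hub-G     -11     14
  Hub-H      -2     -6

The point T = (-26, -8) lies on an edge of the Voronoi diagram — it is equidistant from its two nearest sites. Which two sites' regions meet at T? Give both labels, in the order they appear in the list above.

Hub-B and Hub-F

Squared distances from T to each site:
d²(T, Hub-A) = (-26−12)² + (-8−14)² = 1444 + 484 = 1928
d²(T, Hub-B) = (-26−(-10))² + (-8−(-11))² = 256 + 9 = 265
d²(T, Hub-C) = (-26−15)² + (-8−2)² = 1681 + 100 = 1781
d²(T, Hub-D) = (-26−(-5))² + (-8−11)² = 441 + 361 = 802
d²(T, Hub-E) = (-26−(-5))² + (-8−(-7))² = 441 + 1 = 442
d²(T, Hub-F) = (-26−(-14))² + (-8−3)² = 144 + 121 = 265
d²(T, Hub-G) = (-26−(-11))² + (-8−14)² = 225 + 484 = 709
d²(T, Hub-H) = (-26−(-2))² + (-8−(-6))² = 576 + 4 = 580
T is equidistant from Hub-B and Hub-F (both at squared distance 265), and every other site is strictly farther — so T lies on the Hub-B–Hub-F Voronoi edge.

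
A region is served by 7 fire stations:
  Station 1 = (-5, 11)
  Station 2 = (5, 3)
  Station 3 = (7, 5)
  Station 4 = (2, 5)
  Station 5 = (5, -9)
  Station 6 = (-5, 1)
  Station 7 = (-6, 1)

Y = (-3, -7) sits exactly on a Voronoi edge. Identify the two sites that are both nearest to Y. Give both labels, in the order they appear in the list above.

Squared distances from Y to each site:
d²(Y, Station 1) = (-3−(-5))² + (-7−11)² = 4 + 324 = 328
d²(Y, Station 2) = (-3−5)² + (-7−3)² = 64 + 100 = 164
d²(Y, Station 3) = (-3−7)² + (-7−5)² = 100 + 144 = 244
d²(Y, Station 4) = (-3−2)² + (-7−5)² = 25 + 144 = 169
d²(Y, Station 5) = (-3−5)² + (-7−(-9))² = 64 + 4 = 68
d²(Y, Station 6) = (-3−(-5))² + (-7−1)² = 4 + 64 = 68
d²(Y, Station 7) = (-3−(-6))² + (-7−1)² = 9 + 64 = 73
Y is equidistant from Station 5 and Station 6 (both at squared distance 68), and every other site is strictly farther — so Y lies on the Station 5–Station 6 Voronoi edge.

Station 5 and Station 6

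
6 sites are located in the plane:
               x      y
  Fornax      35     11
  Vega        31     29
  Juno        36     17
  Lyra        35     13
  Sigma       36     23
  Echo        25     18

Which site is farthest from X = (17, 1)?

Since √ is increasing, it suffices to compare squared distances:
d²(X, Fornax) = (17−35)² + (1−11)² = 324 + 100 = 424
d²(X, Vega) = (17−31)² + (1−29)² = 196 + 784 = 980
d²(X, Juno) = (17−36)² + (1−17)² = 361 + 256 = 617
d²(X, Lyra) = (17−35)² + (1−13)² = 324 + 144 = 468
d²(X, Sigma) = (17−36)² + (1−23)² = 361 + 484 = 845
d²(X, Echo) = (17−25)² + (1−18)² = 64 + 289 = 353
The largest is to Vega.

Vega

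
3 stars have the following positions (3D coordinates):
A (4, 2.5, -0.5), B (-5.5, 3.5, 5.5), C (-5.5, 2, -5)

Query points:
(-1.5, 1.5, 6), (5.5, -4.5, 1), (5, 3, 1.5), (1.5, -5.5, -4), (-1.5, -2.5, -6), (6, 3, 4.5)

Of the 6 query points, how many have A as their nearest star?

4

(-1.5, 1.5, 6) — d² to each: A:73.5, B:20.25, C:137.25 → nearest is B
(5.5, -4.5, 1) — d² to each: A:53.5, B:205.25, C:199.25 → nearest is A
(5, 3, 1.5) — d² to each: A:5.25, B:126.5, C:153.5 → nearest is A
(1.5, -5.5, -4) — d² to each: A:82.5, B:220.25, C:106.25 → nearest is A
(-1.5, -2.5, -6) — d² to each: A:85.5, B:184.25, C:37.25 → nearest is C
(6, 3, 4.5) — d² to each: A:29.25, B:133.5, C:223.5 → nearest is A
4 of the 6 points have A as nearest.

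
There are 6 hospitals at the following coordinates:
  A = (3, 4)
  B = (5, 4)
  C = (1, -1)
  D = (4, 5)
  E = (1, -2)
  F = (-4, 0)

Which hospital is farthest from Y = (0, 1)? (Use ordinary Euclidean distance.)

B

Compare squared distances (the ordering matches that of the actual distances):
|YA|² = (0−3)² + (1−4)² = 9 + 9 = 18
|YB|² = (0−5)² + (1−4)² = 25 + 9 = 34
|YC|² = (0−1)² + (1−(-1))² = 1 + 4 = 5
|YD|² = (0−4)² + (1−5)² = 16 + 16 = 32
|YE|² = (0−1)² + (1−(-2))² = 1 + 9 = 10
|YF|² = (0−(-4))² + (1−0)² = 16 + 1 = 17
The largest is to B.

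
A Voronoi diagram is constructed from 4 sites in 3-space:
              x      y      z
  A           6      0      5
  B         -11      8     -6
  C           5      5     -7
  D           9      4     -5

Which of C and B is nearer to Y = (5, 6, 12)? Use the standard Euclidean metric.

Compare squared distances:
|YC|² = (5−5)² + (6−5)² + (12−(-7))² = 0 + 1 + 361 = 362
|YB|² = (5−(-11))² + (6−8)² + (12−(-6))² = 256 + 4 + 324 = 584
362 < 584, so C is closer.

C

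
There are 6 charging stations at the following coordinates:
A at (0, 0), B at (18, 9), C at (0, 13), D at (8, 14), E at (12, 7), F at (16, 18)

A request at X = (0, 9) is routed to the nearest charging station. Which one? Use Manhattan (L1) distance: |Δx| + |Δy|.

d(X,A) = 0 + 9 = 9
d(X,B) = 18 + 0 = 18
d(X,C) = 0 + 4 = 4
d(X,D) = 8 + 5 = 13
d(X,E) = 12 + 2 = 14
d(X,F) = 16 + 9 = 25
C is nearest.

C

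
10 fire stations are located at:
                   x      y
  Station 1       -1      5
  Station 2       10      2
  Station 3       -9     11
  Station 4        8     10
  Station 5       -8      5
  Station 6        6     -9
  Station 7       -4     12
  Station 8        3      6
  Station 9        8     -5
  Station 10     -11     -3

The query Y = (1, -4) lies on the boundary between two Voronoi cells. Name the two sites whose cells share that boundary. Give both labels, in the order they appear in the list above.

Squared distances from Y to each site:
d²(Y, Station 1) = 4 + 81 = 85
d²(Y, Station 2) = 81 + 36 = 117
d²(Y, Station 3) = 100 + 225 = 325
d²(Y, Station 4) = 49 + 196 = 245
d²(Y, Station 5) = 81 + 81 = 162
d²(Y, Station 6) = 25 + 25 = 50
d²(Y, Station 7) = 25 + 256 = 281
d²(Y, Station 8) = 4 + 100 = 104
d²(Y, Station 9) = 49 + 1 = 50
d²(Y, Station 10) = 144 + 1 = 145
Y is equidistant from Station 6 and Station 9 (both at squared distance 50), and every other site is strictly farther — so Y lies on the Station 6–Station 9 Voronoi edge.

Station 6 and Station 9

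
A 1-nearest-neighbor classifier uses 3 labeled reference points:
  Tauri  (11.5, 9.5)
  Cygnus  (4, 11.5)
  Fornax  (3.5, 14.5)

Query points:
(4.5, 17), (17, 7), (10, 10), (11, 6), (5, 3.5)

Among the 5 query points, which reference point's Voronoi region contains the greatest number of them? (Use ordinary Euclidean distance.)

(4.5, 17) — d² to each: Tauri:105.25, Cygnus:30.5, Fornax:7.25 → nearest is Fornax
(17, 7) — d² to each: Tauri:36.5, Cygnus:189.25, Fornax:238.5 → nearest is Tauri
(10, 10) — d² to each: Tauri:2.5, Cygnus:38.25, Fornax:62.5 → nearest is Tauri
(11, 6) — d² to each: Tauri:12.5, Cygnus:79.25, Fornax:128.5 → nearest is Tauri
(5, 3.5) — d² to each: Tauri:78.25, Cygnus:65, Fornax:123.25 → nearest is Cygnus
Tally — Tauri:3, Cygnus:1, Fornax:1. Tauri captures the most (3).

Tauri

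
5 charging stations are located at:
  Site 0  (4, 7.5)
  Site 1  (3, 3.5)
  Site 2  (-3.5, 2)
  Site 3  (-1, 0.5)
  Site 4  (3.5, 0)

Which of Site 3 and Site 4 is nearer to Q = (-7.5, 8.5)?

Site 3

Compare squared distances:
d²(Q, Site 3) = (-7.5−(-1))² + (8.5−0.5)² = 42.25 + 64 = 106.25
d²(Q, Site 4) = (-7.5−3.5)² + (8.5−0)² = 121 + 72.25 = 193.25
106.25 < 193.25, so Site 3 is closer.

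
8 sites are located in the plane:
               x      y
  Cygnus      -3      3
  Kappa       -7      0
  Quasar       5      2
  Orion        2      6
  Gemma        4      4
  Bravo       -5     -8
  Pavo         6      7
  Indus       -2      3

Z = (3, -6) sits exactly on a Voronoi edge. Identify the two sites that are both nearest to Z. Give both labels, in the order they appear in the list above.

Quasar and Bravo

Squared distances from Z to each site:
d²(Z, Cygnus) = 36 + 81 = 117
d²(Z, Kappa) = 100 + 36 = 136
d²(Z, Quasar) = 4 + 64 = 68
d²(Z, Orion) = 1 + 144 = 145
d²(Z, Gemma) = 1 + 100 = 101
d²(Z, Bravo) = 64 + 4 = 68
d²(Z, Pavo) = 9 + 169 = 178
d²(Z, Indus) = 25 + 81 = 106
Z is equidistant from Quasar and Bravo (both at squared distance 68), and every other site is strictly farther — so Z lies on the Quasar–Bravo Voronoi edge.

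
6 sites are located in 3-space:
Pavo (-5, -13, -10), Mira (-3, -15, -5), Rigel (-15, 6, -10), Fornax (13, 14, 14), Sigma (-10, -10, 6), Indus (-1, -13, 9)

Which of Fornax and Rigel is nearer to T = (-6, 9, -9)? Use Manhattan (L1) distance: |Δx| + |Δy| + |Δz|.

d(T, Fornax) = |-6−13| + |9−14| + |-9−14| = 19 + 5 + 23 = 47
d(T, Rigel) = |-6−(-15)| + |9−6| + |-9−(-10)| = 9 + 3 + 1 = 13
47 > 13, so Rigel is closer.

Rigel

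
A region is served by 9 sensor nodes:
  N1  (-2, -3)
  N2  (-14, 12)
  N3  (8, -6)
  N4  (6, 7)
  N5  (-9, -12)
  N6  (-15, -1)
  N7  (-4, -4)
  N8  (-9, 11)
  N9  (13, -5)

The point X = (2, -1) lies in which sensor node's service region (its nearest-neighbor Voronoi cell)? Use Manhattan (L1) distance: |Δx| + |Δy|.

N1

d(X,N1) = |2−(-2)| + |-1−(-3)| = 4 + 2 = 6
d(X,N2) = |2−(-14)| + |-1−12| = 16 + 13 = 29
d(X,N3) = |2−8| + |-1−(-6)| = 6 + 5 = 11
d(X,N4) = |2−6| + |-1−7| = 4 + 8 = 12
d(X,N5) = |2−(-9)| + |-1−(-12)| = 11 + 11 = 22
d(X,N6) = |2−(-15)| + |-1−(-1)| = 17 + 0 = 17
d(X,N7) = |2−(-4)| + |-1−(-4)| = 6 + 3 = 9
d(X,N8) = |2−(-9)| + |-1−11| = 11 + 12 = 23
d(X,N9) = |2−13| + |-1−(-5)| = 11 + 4 = 15
Minimum is at N1.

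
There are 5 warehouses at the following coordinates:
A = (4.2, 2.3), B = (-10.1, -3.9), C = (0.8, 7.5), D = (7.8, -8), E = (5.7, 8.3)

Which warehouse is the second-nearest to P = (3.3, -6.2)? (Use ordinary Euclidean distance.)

Since √ is increasing, it suffices to compare squared distances:
|PA|² = (3.3−4.2)² + (-6.2−2.3)² = 0.81 + 72.25 = 73.06
|PB|² = (3.3−(-10.1))² + (-6.2−(-3.9))² = 179.56 + 5.29 = 184.85
|PC|² = (3.3−0.8)² + (-6.2−7.5)² = 6.25 + 187.69 = 193.94
|PD|² = (3.3−7.8)² + (-6.2−(-8))² = 20.25 + 3.24 = 23.49
|PE|² = (3.3−5.7)² + (-6.2−8.3)² = 5.76 + 210.25 = 216.01
Sorted ascending: D, A, B, … — the second-nearest is A.

A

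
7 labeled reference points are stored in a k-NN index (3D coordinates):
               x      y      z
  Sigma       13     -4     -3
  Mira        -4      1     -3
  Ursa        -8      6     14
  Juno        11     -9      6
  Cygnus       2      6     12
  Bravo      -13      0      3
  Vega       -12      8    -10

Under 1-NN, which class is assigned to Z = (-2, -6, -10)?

Mira

Squared Euclidean distances:
d²(Z, Sigma) = 225 + 4 + 49 = 278
d²(Z, Mira) = 4 + 49 + 49 = 102
d²(Z, Ursa) = 36 + 144 + 576 = 756
d²(Z, Juno) = 169 + 9 + 256 = 434
d²(Z, Cygnus) = 16 + 144 + 484 = 644
d²(Z, Bravo) = 121 + 36 + 169 = 326
d²(Z, Vega) = 100 + 196 + 0 = 296
Minimum is at Mira.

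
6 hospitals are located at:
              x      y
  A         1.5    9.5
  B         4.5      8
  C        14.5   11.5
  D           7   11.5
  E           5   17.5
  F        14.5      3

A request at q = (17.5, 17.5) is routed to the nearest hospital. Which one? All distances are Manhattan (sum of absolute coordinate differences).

d(q,A) = |17.5−1.5| + |17.5−9.5| = 16 + 8 = 24
d(q,B) = |17.5−4.5| + |17.5−8| = 13 + 9.5 = 22.5
d(q,C) = |17.5−14.5| + |17.5−11.5| = 3 + 6 = 9
d(q,D) = |17.5−7| + |17.5−11.5| = 10.5 + 6 = 16.5
d(q,E) = |17.5−5| + |17.5−17.5| = 12.5 + 0 = 12.5
d(q,F) = |17.5−14.5| + |17.5−3| = 3 + 14.5 = 17.5
The smallest is to C, so q lies in the Voronoi region of C.

C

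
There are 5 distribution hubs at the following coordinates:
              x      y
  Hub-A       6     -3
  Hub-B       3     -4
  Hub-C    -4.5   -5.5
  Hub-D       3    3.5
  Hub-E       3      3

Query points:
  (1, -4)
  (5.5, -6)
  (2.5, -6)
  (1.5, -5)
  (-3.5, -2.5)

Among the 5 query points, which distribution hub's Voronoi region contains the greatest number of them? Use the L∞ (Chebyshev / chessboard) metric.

(1, -4) — d to each: Hub-A:5, Hub-B:2, Hub-C:5.5, Hub-D:7.5, Hub-E:7 → nearest is Hub-B
(5.5, -6) — d to each: Hub-A:3, Hub-B:2.5, Hub-C:10, Hub-D:9.5, Hub-E:9 → nearest is Hub-B
(2.5, -6) — d to each: Hub-A:3.5, Hub-B:2, Hub-C:7, Hub-D:9.5, Hub-E:9 → nearest is Hub-B
(1.5, -5) — d to each: Hub-A:4.5, Hub-B:1.5, Hub-C:6, Hub-D:8.5, Hub-E:8 → nearest is Hub-B
(-3.5, -2.5) — d to each: Hub-A:9.5, Hub-B:6.5, Hub-C:3, Hub-D:6.5, Hub-E:6.5 → nearest is Hub-C
Tally — Hub-B:4, Hub-C:1. Hub-B captures the most (4).

Hub-B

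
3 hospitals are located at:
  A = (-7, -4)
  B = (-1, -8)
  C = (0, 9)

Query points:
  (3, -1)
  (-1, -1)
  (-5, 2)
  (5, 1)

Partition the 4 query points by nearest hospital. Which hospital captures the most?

A

(3, -1) — d² to each: A:109, B:65, C:109 → nearest is B
(-1, -1) — d² to each: A:45, B:49, C:101 → nearest is A
(-5, 2) — d² to each: A:40, B:116, C:74 → nearest is A
(5, 1) — d² to each: A:169, B:117, C:89 → nearest is C
Tally — A:2, B:1, C:1. A captures the most (2).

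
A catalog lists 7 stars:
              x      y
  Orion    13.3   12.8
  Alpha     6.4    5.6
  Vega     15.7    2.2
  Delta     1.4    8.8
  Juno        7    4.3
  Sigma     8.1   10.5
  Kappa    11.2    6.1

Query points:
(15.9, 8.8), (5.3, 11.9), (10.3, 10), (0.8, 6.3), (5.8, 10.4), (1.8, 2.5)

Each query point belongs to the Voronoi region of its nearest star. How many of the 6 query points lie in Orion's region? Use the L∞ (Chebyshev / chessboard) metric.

(15.9, 8.8) — d to each: Orion:4, Alpha:9.5, Vega:6.6, Delta:14.5, Juno:8.9, Sigma:7.8, Kappa:4.7 → nearest is Orion
(5.3, 11.9) — d to each: Orion:8, Alpha:6.3, Vega:10.4, Delta:3.9, Juno:7.6, Sigma:2.8, Kappa:5.9 → nearest is Sigma
(10.3, 10) — d to each: Orion:3, Alpha:4.4, Vega:7.8, Delta:8.9, Juno:5.7, Sigma:2.2, Kappa:3.9 → nearest is Sigma
(0.8, 6.3) — d to each: Orion:12.5, Alpha:5.6, Vega:14.9, Delta:2.5, Juno:6.2, Sigma:7.3, Kappa:10.4 → nearest is Delta
(5.8, 10.4) — d to each: Orion:7.5, Alpha:4.8, Vega:9.9, Delta:4.4, Juno:6.1, Sigma:2.3, Kappa:5.4 → nearest is Sigma
(1.8, 2.5) — d to each: Orion:11.5, Alpha:4.6, Vega:13.9, Delta:6.3, Juno:5.2, Sigma:8, Kappa:9.4 → nearest is Alpha
1 of the 6 points has Orion as nearest.

1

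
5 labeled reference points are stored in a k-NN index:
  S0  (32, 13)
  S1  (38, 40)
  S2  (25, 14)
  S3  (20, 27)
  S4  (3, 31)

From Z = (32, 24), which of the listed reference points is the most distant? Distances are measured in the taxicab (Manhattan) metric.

S4

d(Z,S0) = |32−32| + |24−13| = 0 + 11 = 11
d(Z,S1) = |32−38| + |24−40| = 6 + 16 = 22
d(Z,S2) = |32−25| + |24−14| = 7 + 10 = 17
d(Z,S3) = |32−20| + |24−27| = 12 + 3 = 15
d(Z,S4) = |32−3| + |24−31| = 29 + 7 = 36
The largest is to S4.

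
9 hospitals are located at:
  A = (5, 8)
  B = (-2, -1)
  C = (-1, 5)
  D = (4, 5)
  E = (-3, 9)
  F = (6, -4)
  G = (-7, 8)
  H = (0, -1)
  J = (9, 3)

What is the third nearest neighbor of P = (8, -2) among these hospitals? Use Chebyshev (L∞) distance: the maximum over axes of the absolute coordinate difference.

D

d(P,A) = max(3, 10) = 10
d(P,B) = max(10, 1) = 10
d(P,C) = max(9, 7) = 9
d(P,D) = max(4, 7) = 7
d(P,E) = max(11, 11) = 11
d(P,F) = max(2, 2) = 2
d(P,G) = max(15, 10) = 15
d(P,H) = max(8, 1) = 8
d(P,J) = max(1, 5) = 5
Sorted ascending: F, J, D, H, … — the third-nearest is D.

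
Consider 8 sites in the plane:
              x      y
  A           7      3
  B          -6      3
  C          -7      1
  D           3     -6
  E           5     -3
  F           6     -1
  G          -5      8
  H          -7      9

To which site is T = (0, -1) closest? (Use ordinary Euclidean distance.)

Squared Euclidean distances:
|TA|² = 49 + 16 = 65
|TB|² = 36 + 16 = 52
|TC|² = 49 + 4 = 53
|TD|² = 9 + 25 = 34
|TE|² = 25 + 4 = 29
|TF|² = 36 + 0 = 36
|TG|² = 25 + 81 = 106
|TH|² = 49 + 100 = 149
Minimum is at E.

E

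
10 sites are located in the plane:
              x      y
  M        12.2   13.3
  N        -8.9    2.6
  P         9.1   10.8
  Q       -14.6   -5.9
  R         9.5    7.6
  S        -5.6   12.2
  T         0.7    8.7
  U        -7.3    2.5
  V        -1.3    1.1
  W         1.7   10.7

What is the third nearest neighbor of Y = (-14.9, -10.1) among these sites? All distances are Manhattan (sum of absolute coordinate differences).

d(Y,M) = |-14.9−12.2| + |-10.1−13.3| = 27.1 + 23.4 = 50.5
d(Y,N) = |-14.9−(-8.9)| + |-10.1−2.6| = 6 + 12.7 = 18.7
d(Y,P) = |-14.9−9.1| + |-10.1−10.8| = 24 + 20.9 = 44.9
d(Y,Q) = |-14.9−(-14.6)| + |-10.1−(-5.9)| = 0.3 + 4.2 = 4.5
d(Y,R) = |-14.9−9.5| + |-10.1−7.6| = 24.4 + 17.7 = 42.1
d(Y,S) = |-14.9−(-5.6)| + |-10.1−12.2| = 9.3 + 22.3 = 31.6
d(Y,T) = |-14.9−0.7| + |-10.1−8.7| = 15.6 + 18.8 = 34.4
d(Y,U) = |-14.9−(-7.3)| + |-10.1−2.5| = 7.6 + 12.6 = 20.2
d(Y,V) = |-14.9−(-1.3)| + |-10.1−1.1| = 13.6 + 11.2 = 24.8
d(Y,W) = |-14.9−1.7| + |-10.1−10.7| = 16.6 + 20.8 = 37.4
Sorted ascending: Q, N, U, V, … — the third-nearest is U.

U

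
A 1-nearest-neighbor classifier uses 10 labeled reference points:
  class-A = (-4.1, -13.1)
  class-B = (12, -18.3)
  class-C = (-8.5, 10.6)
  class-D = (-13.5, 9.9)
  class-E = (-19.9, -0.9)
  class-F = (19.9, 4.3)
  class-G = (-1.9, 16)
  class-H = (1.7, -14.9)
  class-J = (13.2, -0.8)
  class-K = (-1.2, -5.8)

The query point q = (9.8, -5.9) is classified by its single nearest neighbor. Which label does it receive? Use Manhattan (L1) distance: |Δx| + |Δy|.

d(q, class-A) = 13.9 + 7.2 = 21.1
d(q, class-B) = 2.2 + 12.4 = 14.6
d(q, class-C) = 18.3 + 16.5 = 34.8
d(q, class-D) = 23.3 + 15.8 = 39.1
d(q, class-E) = 29.7 + 5 = 34.7
d(q, class-F) = 10.1 + 10.2 = 20.3
d(q, class-G) = 11.7 + 21.9 = 33.6
d(q, class-H) = 8.1 + 9 = 17.1
d(q, class-J) = 3.4 + 5.1 = 8.5
d(q, class-K) = 11 + 0.1 = 11.1
Minimum is at class-J.

class-J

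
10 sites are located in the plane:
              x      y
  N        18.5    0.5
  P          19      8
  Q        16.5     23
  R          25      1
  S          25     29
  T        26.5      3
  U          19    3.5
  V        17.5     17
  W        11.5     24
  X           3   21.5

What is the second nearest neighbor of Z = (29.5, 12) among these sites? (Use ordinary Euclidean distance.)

Since √ is increasing, it suffices to compare squared distances:
|ZN|² = (29.5−18.5)² + (12−0.5)² = 121 + 132.25 = 253.25
|ZP|² = (29.5−19)² + (12−8)² = 110.25 + 16 = 126.25
|ZQ|² = (29.5−16.5)² + (12−23)² = 169 + 121 = 290
|ZR|² = (29.5−25)² + (12−1)² = 20.25 + 121 = 141.25
|ZS|² = (29.5−25)² + (12−29)² = 20.25 + 289 = 309.25
|ZT|² = (29.5−26.5)² + (12−3)² = 9 + 81 = 90
|ZU|² = (29.5−19)² + (12−3.5)² = 110.25 + 72.25 = 182.5
|ZV|² = (29.5−17.5)² + (12−17)² = 144 + 25 = 169
|ZW|² = (29.5−11.5)² + (12−24)² = 324 + 144 = 468
|ZX|² = (29.5−3)² + (12−21.5)² = 702.25 + 90.25 = 792.5
Sorted ascending: T, P, R, … — the second-nearest is P.

P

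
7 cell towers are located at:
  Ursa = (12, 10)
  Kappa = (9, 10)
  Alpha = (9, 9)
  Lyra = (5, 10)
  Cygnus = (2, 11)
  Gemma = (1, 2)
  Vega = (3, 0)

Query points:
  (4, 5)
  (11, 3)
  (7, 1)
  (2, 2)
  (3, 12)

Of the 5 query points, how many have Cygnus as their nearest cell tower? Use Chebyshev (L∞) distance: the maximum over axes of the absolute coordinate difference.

1

(4, 5) — d to each: Ursa:8, Kappa:5, Alpha:5, Lyra:5, Cygnus:6, Gemma:3, Vega:5 → nearest is Gemma
(11, 3) — d to each: Ursa:7, Kappa:7, Alpha:6, Lyra:7, Cygnus:9, Gemma:10, Vega:8 → nearest is Alpha
(7, 1) — d to each: Ursa:9, Kappa:9, Alpha:8, Lyra:9, Cygnus:10, Gemma:6, Vega:4 → nearest is Vega
(2, 2) — d to each: Ursa:10, Kappa:8, Alpha:7, Lyra:8, Cygnus:9, Gemma:1, Vega:2 → nearest is Gemma
(3, 12) — d to each: Ursa:9, Kappa:6, Alpha:6, Lyra:2, Cygnus:1, Gemma:10, Vega:12 → nearest is Cygnus
1 of the 5 points has Cygnus as nearest.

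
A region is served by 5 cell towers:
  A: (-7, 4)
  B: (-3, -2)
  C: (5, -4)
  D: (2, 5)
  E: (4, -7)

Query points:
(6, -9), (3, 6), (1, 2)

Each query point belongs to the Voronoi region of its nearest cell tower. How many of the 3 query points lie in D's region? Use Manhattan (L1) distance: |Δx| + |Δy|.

2

(6, -9) — d to each: A:26, B:16, C:6, D:18, E:4 → nearest is E
(3, 6) — d to each: A:12, B:14, C:12, D:2, E:14 → nearest is D
(1, 2) — d to each: A:10, B:8, C:10, D:4, E:12 → nearest is D
2 of the 3 points have D as nearest.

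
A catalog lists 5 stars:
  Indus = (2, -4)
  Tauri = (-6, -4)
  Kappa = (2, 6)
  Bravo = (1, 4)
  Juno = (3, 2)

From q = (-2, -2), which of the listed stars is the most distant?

Since √ is increasing, it suffices to compare squared distances:
d²(q, Indus) = (-2−2)² + (-2−(-4))² = 16 + 4 = 20
d²(q, Tauri) = (-2−(-6))² + (-2−(-4))² = 16 + 4 = 20
d²(q, Kappa) = (-2−2)² + (-2−6)² = 16 + 64 = 80
d²(q, Bravo) = (-2−1)² + (-2−4)² = 9 + 36 = 45
d²(q, Juno) = (-2−3)² + (-2−2)² = 25 + 16 = 41
The largest is to Kappa.

Kappa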